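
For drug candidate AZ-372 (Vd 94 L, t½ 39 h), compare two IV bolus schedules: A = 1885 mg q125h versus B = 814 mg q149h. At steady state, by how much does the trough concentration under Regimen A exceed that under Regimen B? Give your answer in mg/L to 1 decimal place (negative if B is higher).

Regimen A: f = (1/2)^(125/39) ≈ 0.1084; Cmin,ss = (1885/94)·f/(1−f) ≈ 2.438 mg/L.
Regimen B: f = (1/2)^(149/39) ≈ 0.0708; Cmin,ss = (814/94)·f/(1−f) ≈ 0.660 mg/L.
Difference ≈ 2.438 − 0.660 ≈ 1.778 mg/L.

1.8 mg/L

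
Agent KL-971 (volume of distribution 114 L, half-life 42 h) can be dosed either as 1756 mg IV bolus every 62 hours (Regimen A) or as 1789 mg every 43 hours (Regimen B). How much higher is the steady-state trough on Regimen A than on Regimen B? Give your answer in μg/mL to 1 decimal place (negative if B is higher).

Regimen A: f = (1/2)^(62/42) ≈ 0.3594; Cmin,ss = (1756/114)·f/(1−f) ≈ 8.642 μg/mL.
Regimen B: f = (1/2)^(43/42) ≈ 0.4918; Cmin,ss = (1789/114)·f/(1−f) ≈ 15.187 μg/mL.
Difference ≈ 8.642 − 15.187 ≈ -6.545 μg/mL.

-6.5 μg/mL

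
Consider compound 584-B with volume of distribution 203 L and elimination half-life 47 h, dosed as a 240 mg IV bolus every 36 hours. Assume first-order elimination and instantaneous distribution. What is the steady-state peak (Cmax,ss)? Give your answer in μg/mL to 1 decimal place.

τ/t½ = 36/47 ≈ 0.76596, so fraction remaining f = (1/2)^(36/47) ≈ 0.5881.
At steady state, accumulation factor R = 1/(1 − e^(−kτ)) ≈ 2.4278.
Single-dose peak C₀ = D/Vd = 240/203 ≈ 1.182 μg/mL.
Cmax,ss = C₀/(1 − f) ≈ 1.182/0.4119 ≈ 2.870 μg/mL.

2.9 μg/mL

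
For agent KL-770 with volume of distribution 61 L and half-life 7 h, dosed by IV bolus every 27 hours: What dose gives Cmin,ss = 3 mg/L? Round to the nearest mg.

2469 mg

τ/t½ = 27/7 ≈ 3.8571, so f = (1/2)^(27/7) ≈ 0.069006.
Cmin,ss = (D/Vd)·f/(1−f), so D = Cmin,ss·Vd·(1−f)/f.
D = 3 × 61 × (1−f)/f ≈ 3 × 61 × 13.49149 ≈ 2468.94 mg.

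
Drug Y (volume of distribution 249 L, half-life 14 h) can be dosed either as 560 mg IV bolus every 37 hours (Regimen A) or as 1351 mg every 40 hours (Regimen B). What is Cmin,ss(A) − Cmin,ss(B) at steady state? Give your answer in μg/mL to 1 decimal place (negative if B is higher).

-0.4 μg/mL

Regimen A: f = (1/2)^(37/14) ≈ 0.1601; Cmin,ss = (560/249)·f/(1−f) ≈ 0.429 μg/mL.
Regimen B: f = (1/2)^(40/14) ≈ 0.1380; Cmin,ss = (1351/249)·f/(1−f) ≈ 0.869 μg/mL.
Difference ≈ 0.429 − 0.869 ≈ -0.440 μg/mL.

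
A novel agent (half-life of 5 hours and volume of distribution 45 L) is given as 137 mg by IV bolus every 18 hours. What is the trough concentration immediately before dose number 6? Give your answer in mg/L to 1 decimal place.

0.3 mg/L

f = (1/2)^(τ/t½) = (1/2)^(18/5) ≈ 0.0825.
C₀ = D/Vd = 137/45 ≈ 3.044 mg/L.
Before the 6th dose, 5 doses have been given. Superposition: Cmin = C₀·(f + f² + … + f^5).
≈ 3.044 × (0.0825 + 0.0068 + 0.0006 + 0.0000 + 0.0000) ≈ 3.044 × 0.0899 ≈ 0.274 mg/L.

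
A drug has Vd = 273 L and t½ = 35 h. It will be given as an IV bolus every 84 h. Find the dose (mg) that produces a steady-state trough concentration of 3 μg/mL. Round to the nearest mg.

3504 mg

τ/t½ = 84/35 ≈ 2.4, so f = (1/2)^(84/35) ≈ 0.189465.
Cmin,ss = (D/Vd)·f/(1−f), so D = Cmin,ss·Vd·(1−f)/f.
D = 3 × 273 × (1−f)/f ≈ 3 × 273 × 4.27802 ≈ 3503.70 mg.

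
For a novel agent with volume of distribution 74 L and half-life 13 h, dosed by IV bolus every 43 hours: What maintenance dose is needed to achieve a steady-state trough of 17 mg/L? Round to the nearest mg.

11198 mg

τ/t½ = 43/13 ≈ 3.3077, so f = (1/2)^(43/13) ≈ 0.100992.
Cmin,ss = (D/Vd)·f/(1−f), so D = Cmin,ss·Vd·(1−f)/f.
D = 17 × 74 × (1−f)/f ≈ 17 × 74 × 8.90177 ≈ 11198.43 mg.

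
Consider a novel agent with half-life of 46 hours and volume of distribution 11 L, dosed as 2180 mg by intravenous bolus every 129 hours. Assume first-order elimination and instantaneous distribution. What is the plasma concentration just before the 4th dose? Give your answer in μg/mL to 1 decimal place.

33.0 μg/mL

f = (1/2)^(τ/t½) = (1/2)^(129/46) ≈ 0.1432.
C₀ = D/Vd = 2180/11 ≈ 198.182 μg/mL.
Before the 4th dose, 3 doses have been given. Superposition: Cmin = C₀·(f + f² + … + f^3).
≈ 198.182 × (0.1432 + 0.0205 + 0.0029) ≈ 198.182 × 0.1666 ≈ 33.017 μg/mL.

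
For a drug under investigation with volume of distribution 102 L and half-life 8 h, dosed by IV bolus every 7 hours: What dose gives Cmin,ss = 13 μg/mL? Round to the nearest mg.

τ/t½ = 7/8 ≈ 0.875, so f = (1/2)^(7/8) ≈ 0.545254.
Cmin,ss = (D/Vd)·f/(1−f), so D = Cmin,ss·Vd·(1−f)/f.
D = 13 × 102 × (1−f)/f ≈ 13 × 102 × 0.83401 ≈ 1105.90 mg.

1106 mg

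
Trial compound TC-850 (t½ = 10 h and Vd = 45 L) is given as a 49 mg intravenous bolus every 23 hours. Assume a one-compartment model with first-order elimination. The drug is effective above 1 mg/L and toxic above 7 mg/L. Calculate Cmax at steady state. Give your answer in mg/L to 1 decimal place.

k = ln2/t½ = ln2/10 ≈ 0.069315 h⁻¹; fraction remaining f = e^(−kτ) = e^(−0.069315×23) ≈ 0.2031.
At steady state, accumulation factor R = 1/(1 − e^(−kτ)) ≈ 1.2549.
Single-dose peak C₀ = D/Vd = 49/45 ≈ 1.089 mg/L.
Steady-state peak Cmax,ss = C₀·R ≈ 1.089 × 1.2549 ≈ 1.367 mg/L.
Peak 1.4 mg/L vs MTC 7 mg/L: below toxic threshold.

1.4 mg/L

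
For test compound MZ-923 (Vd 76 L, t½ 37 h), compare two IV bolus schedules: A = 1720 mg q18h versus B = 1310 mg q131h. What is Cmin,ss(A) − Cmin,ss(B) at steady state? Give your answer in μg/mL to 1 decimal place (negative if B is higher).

54.8 μg/mL

Regimen A: f = (1/2)^(18/37) ≈ 0.7138; Cmin,ss = (1720/76)·f/(1−f) ≈ 56.445 μg/mL.
Regimen B: f = (1/2)^(131/37) ≈ 0.0859; Cmin,ss = (1310/76)·f/(1−f) ≈ 1.620 μg/mL.
Difference ≈ 56.445 − 1.620 ≈ 54.825 μg/mL.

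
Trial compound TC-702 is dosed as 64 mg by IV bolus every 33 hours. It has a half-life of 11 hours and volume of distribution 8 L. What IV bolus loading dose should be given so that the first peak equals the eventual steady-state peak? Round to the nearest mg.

f = (1/2)^(33/11) ≈ 0.125000; accumulation ratio R = 1/(1−f) ≈ 1.14286.
Loading dose to hit Cmax,ss on first dose: D_load = D_maint·R ≈ 64 × 1.14286 ≈ 73.14 mg.

73 mg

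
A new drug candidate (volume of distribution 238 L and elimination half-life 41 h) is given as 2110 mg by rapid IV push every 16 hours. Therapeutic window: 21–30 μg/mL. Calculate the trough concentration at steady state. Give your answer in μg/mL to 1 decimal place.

28.5 μg/mL

Over one 16-h interval, 16/41 ≈ 0.39024 half-lives elapse, leaving f ≈ 0.7630 of each dose.
Accumulation ratio R = 1/(1 − f) ≈ 1/0.2370 ≈ 4.2194.
Each bolus raises the concentration by D/Vd = 2110/238 ≈ 8.866 μg/mL.
Steady-state peak Cmax,ss = C₀·R ≈ 8.866 × 4.2194 ≈ 37.409 μg/mL.
One interval later, Cmin,ss = Cmax,ss·e^(−kτ) ≈ 37.409 × 0.7630 ≈ 28.543 μg/mL.
Trough 28.5 μg/mL vs MEC 21 μg/mL: adequate.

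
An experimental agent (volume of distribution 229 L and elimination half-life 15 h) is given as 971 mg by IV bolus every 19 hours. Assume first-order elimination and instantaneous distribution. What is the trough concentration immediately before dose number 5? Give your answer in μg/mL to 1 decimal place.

2.9 μg/mL

f = (1/2)^(τ/t½) = (1/2)^(19/15) ≈ 0.4156.
C₀ = D/Vd = 971/229 ≈ 4.240 μg/mL.
Before the 5th dose, 4 doses have been given. Superposition: Cmin = C₀·(f + f² + … + f^4).
≈ 4.240 × (0.4156 + 0.1727 + 0.0718 + 0.0298) ≈ 4.240 × 0.6899 ≈ 2.925 μg/mL.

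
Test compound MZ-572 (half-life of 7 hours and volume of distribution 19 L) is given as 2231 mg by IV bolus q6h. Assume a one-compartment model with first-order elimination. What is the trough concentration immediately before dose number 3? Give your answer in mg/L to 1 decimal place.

f = (1/2)^(τ/t½) = (1/2)^(6/7) ≈ 0.5520.
C₀ = D/Vd = 2231/19 ≈ 117.421 mg/L.
Before the 3rd dose, 2 doses have been given. Superposition: Cmin = C₀·(f + f²).
≈ 117.421 × (0.5520 + 0.3047) ≈ 117.421 × 0.8567 ≈ 100.595 mg/L.

100.6 mg/L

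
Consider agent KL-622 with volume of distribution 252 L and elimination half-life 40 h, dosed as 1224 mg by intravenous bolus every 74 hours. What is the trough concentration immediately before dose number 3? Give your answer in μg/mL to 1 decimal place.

1.7 μg/mL

f = (1/2)^(τ/t½) = (1/2)^(74/40) ≈ 0.2774.
C₀ = D/Vd = 1224/252 ≈ 4.857 μg/mL.
Before the 3rd dose, 2 doses have been given. Superposition: Cmin = C₀·(f + f²).
≈ 4.857 × (0.2774 + 0.0770) ≈ 4.857 × 0.3544 ≈ 1.721 μg/mL.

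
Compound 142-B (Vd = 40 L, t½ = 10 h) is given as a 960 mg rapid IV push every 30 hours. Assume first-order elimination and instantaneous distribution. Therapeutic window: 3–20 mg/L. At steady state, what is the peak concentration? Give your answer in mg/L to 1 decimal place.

27.4 mg/L

The dosing interval is 3 half-lives, so f = 2^(−3) = 0.125.
At steady state, R = 1/(1 − 0.125) = 8/7.
Single-dose peak C₀ = D/Vd = 960/40 = 24 mg/L.
Steady-state peak Cmax,ss = C₀·R = 24 × 8/7 ≈ 27.429 mg/L.
Peak 27.4 mg/L vs MTC 20 mg/L: exceeds toxic threshold.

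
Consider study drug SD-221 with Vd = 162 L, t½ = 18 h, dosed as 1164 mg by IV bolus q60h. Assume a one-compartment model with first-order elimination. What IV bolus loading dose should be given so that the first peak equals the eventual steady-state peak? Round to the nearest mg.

f = (1/2)^(60/18) ≈ 0.099213; accumulation ratio R = 1/(1−f) ≈ 1.11014.
Loading dose to hit Cmax,ss on first dose: D_load = D_maint·R ≈ 1164 × 1.11014 ≈ 1292.20 mg.

1292 mg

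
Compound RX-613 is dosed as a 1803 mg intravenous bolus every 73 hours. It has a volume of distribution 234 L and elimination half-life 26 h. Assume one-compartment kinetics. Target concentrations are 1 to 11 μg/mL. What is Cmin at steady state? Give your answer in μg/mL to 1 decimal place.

1.3 μg/mL

Over one 73-h interval, 73/26 ≈ 2.8077 half-lives elapse, leaving f ≈ 0.1428 of each dose.
Single-dose peak C₀ = D/Vd = 1803/234 ≈ 7.705 μg/mL.
Steady-state trough Cmin,ss = C₀·f/(1−f) ≈ 7.705 × 0.1428/0.8572 ≈ 1.284 μg/mL.
Trough 1.3 μg/mL vs MEC 1 μg/mL: adequate.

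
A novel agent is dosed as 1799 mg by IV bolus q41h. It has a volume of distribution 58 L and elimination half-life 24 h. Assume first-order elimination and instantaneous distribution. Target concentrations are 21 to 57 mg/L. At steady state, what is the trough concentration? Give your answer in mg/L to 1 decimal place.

13.7 mg/L

k = ln2/t½ = ln2/24 ≈ 0.028881 h⁻¹; fraction remaining f = e^(−kτ) = e^(−0.028881×41) ≈ 0.3060.
Single-dose peak C₀ = D/Vd = 1799/58 ≈ 31.017 mg/L.
Steady-state trough Cmin,ss = C₀·f/(1−f) ≈ 31.017 × 0.3060/0.6940 ≈ 13.676 mg/L.
Trough 13.7 mg/L vs MEC 21 mg/L: subtherapeutic.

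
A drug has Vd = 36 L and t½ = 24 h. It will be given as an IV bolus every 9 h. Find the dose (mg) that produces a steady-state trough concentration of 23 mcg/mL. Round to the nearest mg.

246 mg

τ/t½ = 9/24 ≈ 0.375, so f = (1/2)^(9/24) ≈ 0.771105.
Cmin,ss = (D/Vd)·f/(1−f), so D = Cmin,ss·Vd·(1−f)/f.
D = 23 × 36 × (1−f)/f ≈ 23 × 36 × 0.29684 ≈ 245.78 mg.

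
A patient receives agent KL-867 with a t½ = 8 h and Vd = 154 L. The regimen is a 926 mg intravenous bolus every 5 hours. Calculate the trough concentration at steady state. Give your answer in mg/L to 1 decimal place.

τ/t½ = 5/8 ≈ 0.625, so fraction remaining f = (1/2)^(5/8) ≈ 0.6484.
Accumulation ratio R = 1/(1 − f) ≈ 1/0.3516 ≈ 2.8441.
Single-dose peak C₀ = D/Vd = 926/154 ≈ 6.013 mg/L.
Steady-state peak Cmax,ss = C₀·R ≈ 6.013 × 2.8441 ≈ 17.102 mg/L.
Steady-state trough Cmin,ss = Cmax,ss·f ≈ 17.102 × 0.6484 ≈ 11.089 mg/L.

11.1 mg/L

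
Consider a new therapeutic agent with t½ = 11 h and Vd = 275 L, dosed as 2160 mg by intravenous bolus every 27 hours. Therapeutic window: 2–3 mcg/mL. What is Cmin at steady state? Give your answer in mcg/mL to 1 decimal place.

1.8 mcg/mL

Over one 27-h interval, 27/11 ≈ 2.4545 half-lives elapse, leaving f ≈ 0.1824 of each dose.
Accumulation ratio R = 1/(1 − f) ≈ 1/0.8176 ≈ 1.2231.
Each bolus raises the concentration by D/Vd = 2160/275 ≈ 7.855 mcg/mL.
Cmax,ss = C₀/(1 − f) ≈ 7.855/0.8176 ≈ 9.607 mcg/mL.
One interval later, Cmin,ss = Cmax,ss·e^(−kτ) ≈ 9.607 × 0.1824 ≈ 1.752 mcg/mL.
Trough 1.8 mcg/mL vs MEC 2 mcg/mL: subtherapeutic.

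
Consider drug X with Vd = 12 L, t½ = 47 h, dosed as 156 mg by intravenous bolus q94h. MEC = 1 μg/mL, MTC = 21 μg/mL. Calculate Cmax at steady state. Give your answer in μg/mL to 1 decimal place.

The dosing interval is 2 half-lives, so f = 2^(−2) = 0.25.
Accumulation ratio R = 1/(1 − f) = 1/0.75 = 4/3.
Single-dose peak C₀ = D/Vd = 156/12 = 13 μg/mL.
Steady-state peak Cmax,ss = C₀·R = 13 × 4/3 ≈ 17.333 μg/mL.
Peak 17.3 μg/mL vs MTC 21 μg/mL: below toxic threshold.

17.3 μg/mL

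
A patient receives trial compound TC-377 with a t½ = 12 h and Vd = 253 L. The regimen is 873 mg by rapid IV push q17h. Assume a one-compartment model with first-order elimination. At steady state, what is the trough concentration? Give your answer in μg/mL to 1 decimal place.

2.1 μg/mL

τ/t½ = 17/12 ≈ 1.4167, so fraction remaining f = (1/2)^(17/12) ≈ 0.3746.
At steady state, accumulation factor R = 1/(1 − e^(−kτ)) ≈ 1.5990.
Single-dose peak C₀ = D/Vd = 873/253 ≈ 3.451 μg/mL.
Cmax,ss = C₀/(1 − f) ≈ 3.451/0.6254 ≈ 5.518 μg/mL.
Steady-state trough Cmin,ss = Cmax,ss·f ≈ 5.518 × 0.3746 ≈ 2.067 μg/mL.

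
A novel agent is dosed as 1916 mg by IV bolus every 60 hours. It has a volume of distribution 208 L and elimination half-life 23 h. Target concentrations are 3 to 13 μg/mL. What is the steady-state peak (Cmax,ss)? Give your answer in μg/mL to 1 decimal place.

k = ln2/t½ = ln2/23 ≈ 0.030137 h⁻¹; fraction remaining f = e^(−kτ) = e^(−0.030137×60) ≈ 0.1639.
Accumulation ratio R = 1/(1 − f) ≈ 1/0.8361 ≈ 1.1960.
Single-dose peak C₀ = D/Vd = 1916/208 ≈ 9.212 μg/mL.
Steady-state peak Cmax,ss = C₀·R ≈ 9.212 × 1.1960 ≈ 11.018 μg/mL.
Peak 11.0 μg/mL vs MTC 13 μg/mL: below toxic threshold.

11.0 μg/mL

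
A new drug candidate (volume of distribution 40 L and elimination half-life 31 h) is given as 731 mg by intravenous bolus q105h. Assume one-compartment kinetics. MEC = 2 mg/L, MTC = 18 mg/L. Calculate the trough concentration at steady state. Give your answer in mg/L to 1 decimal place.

k = ln2/t½ = ln2/31 ≈ 0.022360 h⁻¹; fraction remaining f = e^(−kτ) = e^(−0.022360×105) ≈ 0.0956.
Each bolus raises the concentration by D/Vd = 731/40 ≈ 18.275 mg/L.
Steady-state trough Cmin,ss = C₀·f/(1−f) ≈ 18.275 × 0.0956/0.9044 ≈ 1.932 mg/L.
Trough 1.9 mg/L vs MEC 2 mg/L: subtherapeutic.

1.9 mg/L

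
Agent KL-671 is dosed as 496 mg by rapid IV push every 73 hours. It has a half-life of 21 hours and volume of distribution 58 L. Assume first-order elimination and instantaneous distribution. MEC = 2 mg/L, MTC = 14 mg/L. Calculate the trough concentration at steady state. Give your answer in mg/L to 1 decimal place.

Over one 73-h interval, 73/21 ≈ 3.4762 half-lives elapse, leaving f ≈ 0.0899 of each dose.
Accumulation ratio R = 1/(1 − f) ≈ 1/0.9101 ≈ 1.0988.
Each bolus raises the concentration by D/Vd = 496/58 ≈ 8.552 mg/L.
Cmax,ss = C₀/(1 − f) ≈ 8.552/0.9101 ≈ 9.397 mg/L.
Steady-state trough Cmin,ss = Cmax,ss·f ≈ 9.397 × 0.0899 ≈ 0.845 mg/L.
Trough 0.8 mg/L vs MEC 2 mg/L: subtherapeutic.

0.8 mg/L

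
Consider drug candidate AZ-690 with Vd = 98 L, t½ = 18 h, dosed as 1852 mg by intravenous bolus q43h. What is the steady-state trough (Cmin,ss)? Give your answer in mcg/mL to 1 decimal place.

4.5 mcg/mL

k = ln2/t½ = ln2/18 ≈ 0.038508 h⁻¹; fraction remaining f = e^(−kτ) = e^(−0.038508×43) ≈ 0.1909.
Single-dose peak C₀ = D/Vd = 1852/98 ≈ 18.898 mcg/mL.
Steady-state trough Cmin,ss = C₀·f/(1−f) ≈ 18.898 × 0.1909/0.8091 ≈ 4.459 mcg/mL.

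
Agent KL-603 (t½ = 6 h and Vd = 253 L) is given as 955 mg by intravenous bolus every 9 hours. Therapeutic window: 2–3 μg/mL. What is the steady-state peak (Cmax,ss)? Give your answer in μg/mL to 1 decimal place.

Over one 9-h interval, 9/6 ≈ 1.5 half-lives elapse, leaving f ≈ 0.3536 of each dose.
At steady state, accumulation factor R = 1/(1 − e^(−kτ)) ≈ 1.5470.
Each bolus raises the concentration by D/Vd = 955/253 ≈ 3.775 μg/mL.
Steady-state peak Cmax,ss = C₀·R ≈ 3.775 × 1.5470 ≈ 5.840 μg/mL.
Peak 5.8 μg/mL vs MTC 3 μg/mL: exceeds toxic threshold.

5.8 μg/mL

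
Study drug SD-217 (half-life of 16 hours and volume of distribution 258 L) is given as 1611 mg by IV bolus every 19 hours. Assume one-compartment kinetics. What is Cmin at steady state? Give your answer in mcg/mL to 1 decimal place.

4.9 mcg/mL

τ/t½ = 19/16 ≈ 1.1875, so fraction remaining f = (1/2)^(19/16) ≈ 0.4391.
Accumulation ratio R = 1/(1 − f) ≈ 1/0.5609 ≈ 1.7828.
Each bolus raises the concentration by D/Vd = 1611/258 ≈ 6.244 mcg/mL.
Steady-state peak Cmax,ss = C₀·R ≈ 6.244 × 1.7828 ≈ 11.132 mcg/mL.
One interval later, Cmin,ss = Cmax,ss·e^(−kτ) ≈ 11.132 × 0.4391 ≈ 4.888 mcg/mL.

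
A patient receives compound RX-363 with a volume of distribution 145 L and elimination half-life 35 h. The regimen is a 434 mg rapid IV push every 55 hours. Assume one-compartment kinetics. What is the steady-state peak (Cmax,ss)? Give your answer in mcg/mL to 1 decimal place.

k = ln2/t½ = ln2/35 ≈ 0.019804 h⁻¹; fraction remaining f = e^(−kτ) = e^(−0.019804×55) ≈ 0.3365.
Accumulation ratio R = 1/(1 − f) ≈ 1/0.6635 ≈ 1.5072.
Single-dose peak C₀ = D/Vd = 434/145 ≈ 2.993 mcg/mL.
Cmax,ss = C₀/(1 − f) ≈ 2.993/0.6635 ≈ 4.511 mcg/mL.

4.5 mcg/mL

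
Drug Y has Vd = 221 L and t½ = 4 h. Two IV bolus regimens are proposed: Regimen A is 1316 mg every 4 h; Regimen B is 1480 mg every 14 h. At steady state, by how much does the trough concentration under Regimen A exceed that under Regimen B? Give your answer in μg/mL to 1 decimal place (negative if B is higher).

Regimen A: f = (1/2)^(4/4) ≈ 0.5000; Cmin,ss = (1316/221)·f/(1−f) ≈ 5.955 μg/mL.
Regimen B: f = (1/2)^(14/4) ≈ 0.0884; Cmin,ss = (1480/221)·f/(1−f) ≈ 0.649 μg/mL.
Difference ≈ 5.955 − 0.649 ≈ 5.306 μg/mL.

5.3 μg/mL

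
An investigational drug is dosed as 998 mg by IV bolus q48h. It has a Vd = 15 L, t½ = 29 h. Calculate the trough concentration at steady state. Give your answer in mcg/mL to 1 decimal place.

31.0 mcg/mL

Over one 48-h interval, 48/29 ≈ 1.6552 half-lives elapse, leaving f ≈ 0.3175 of each dose.
Accumulation ratio R = 1/(1 − f) ≈ 1/0.6825 ≈ 1.4652.
Each bolus raises the concentration by D/Vd = 998/15 ≈ 66.533 mcg/mL.
Cmax,ss = C₀/(1 − f) ≈ 66.533/0.6825 ≈ 97.484 mcg/mL.
Steady-state trough Cmin,ss = Cmax,ss·f ≈ 97.484 × 0.3175 ≈ 30.951 mcg/mL.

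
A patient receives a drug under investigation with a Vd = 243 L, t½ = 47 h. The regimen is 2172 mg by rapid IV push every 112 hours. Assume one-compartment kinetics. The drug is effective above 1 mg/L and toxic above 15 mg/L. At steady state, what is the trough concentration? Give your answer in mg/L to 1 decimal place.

τ/t½ = 112/47 ≈ 2.383, so fraction remaining f = (1/2)^(112/47) ≈ 0.1917.
Accumulation ratio R = 1/(1 − f) ≈ 1/0.8083 ≈ 1.2372.
Single-dose peak C₀ = D/Vd = 2172/243 ≈ 8.938 mg/L.
Cmax,ss = C₀/(1 − f) ≈ 8.938/0.8083 ≈ 11.058 mg/L.
One interval later, Cmin,ss = Cmax,ss·e^(−kτ) ≈ 11.058 × 0.1917 ≈ 2.120 mg/L.
Trough 2.1 mg/L vs MEC 1 mg/L: adequate.

2.1 mg/L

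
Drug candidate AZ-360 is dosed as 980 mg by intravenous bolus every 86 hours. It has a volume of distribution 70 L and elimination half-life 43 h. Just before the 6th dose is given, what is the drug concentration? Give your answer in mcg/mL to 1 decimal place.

f = (1/2)^(τ/t½) = (1/2)^(86/43) ≈ 0.2500.
C₀ = D/Vd = 980/70 ≈ 14.000 mcg/mL.
Before the 6th dose, 5 doses have been given. Superposition: Cmin = C₀·(f + f² + … + f^5).
≈ 14.000 × (0.2500 + 0.0625 + 0.0156 + 0.0039 + 0.0010) ≈ 14.000 × 0.3330 ≈ 4.662 mcg/mL.

4.7 mcg/mL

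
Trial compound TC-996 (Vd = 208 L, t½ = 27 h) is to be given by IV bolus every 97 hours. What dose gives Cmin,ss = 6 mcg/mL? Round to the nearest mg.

13807 mg

τ/t½ = 97/27 ≈ 3.5926, so f = (1/2)^(97/27) ≈ 0.082894.
Cmin,ss = (D/Vd)·f/(1−f), so D = Cmin,ss·Vd·(1−f)/f.
D = 6 × 208 × (1−f)/f ≈ 6 × 208 × 11.06360 ≈ 13807.37 mg.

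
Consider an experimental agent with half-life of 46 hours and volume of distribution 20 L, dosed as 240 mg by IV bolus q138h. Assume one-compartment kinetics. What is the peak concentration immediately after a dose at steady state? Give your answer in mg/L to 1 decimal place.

13.7 mg/L

The dosing interval is 3 half-lives, so f = 2^(−3) = 0.125.
At steady state, R = 1/(1 − 0.125) = 8/7.
Single-dose peak C₀ = D/Vd = 240/20 = 12 mg/L.
Steady-state peak Cmax,ss = C₀·R = 12 × 8/7 ≈ 13.714 mg/L.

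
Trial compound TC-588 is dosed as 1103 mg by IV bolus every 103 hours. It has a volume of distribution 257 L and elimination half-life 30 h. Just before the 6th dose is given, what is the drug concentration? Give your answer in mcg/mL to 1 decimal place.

0.4 mcg/mL

f = (1/2)^(τ/t½) = (1/2)^(103/30) ≈ 0.0926.
C₀ = D/Vd = 1103/257 ≈ 4.292 mcg/mL.
Before the 6th dose, 5 doses have been given. Superposition: Cmin = C₀·(f + f² + … + f^5).
≈ 4.292 × (0.0926 + 0.0086 + 0.0008 + 0.0001 + 0.0000) ≈ 4.292 × 0.1021 ≈ 0.438 mcg/mL.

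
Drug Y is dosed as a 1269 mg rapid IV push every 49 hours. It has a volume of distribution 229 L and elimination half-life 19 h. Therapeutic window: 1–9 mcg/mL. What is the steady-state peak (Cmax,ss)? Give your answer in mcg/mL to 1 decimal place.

Over one 49-h interval, 49/19 ≈ 2.5789 half-lives elapse, leaving f ≈ 0.1674 of each dose.
At steady state, accumulation factor R = 1/(1 − e^(−kτ)) ≈ 1.2011.
Single-dose peak C₀ = D/Vd = 1269/229 ≈ 5.541 mcg/mL.
Steady-state peak Cmax,ss = C₀·R ≈ 5.541 × 1.2011 ≈ 6.655 mcg/mL.
Peak 6.7 mcg/mL vs MTC 9 mcg/mL: below toxic threshold.

6.7 mcg/mL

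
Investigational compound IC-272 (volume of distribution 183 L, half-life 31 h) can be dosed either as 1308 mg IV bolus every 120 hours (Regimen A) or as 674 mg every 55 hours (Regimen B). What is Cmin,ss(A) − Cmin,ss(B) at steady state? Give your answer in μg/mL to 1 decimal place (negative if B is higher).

Regimen A: f = (1/2)^(120/31) ≈ 0.0683; Cmin,ss = (1308/183)·f/(1−f) ≈ 0.524 μg/mL.
Regimen B: f = (1/2)^(55/31) ≈ 0.2924; Cmin,ss = (674/183)·f/(1−f) ≈ 1.522 μg/mL.
Difference ≈ 0.524 − 1.522 ≈ -0.998 μg/mL.

-1.0 μg/mL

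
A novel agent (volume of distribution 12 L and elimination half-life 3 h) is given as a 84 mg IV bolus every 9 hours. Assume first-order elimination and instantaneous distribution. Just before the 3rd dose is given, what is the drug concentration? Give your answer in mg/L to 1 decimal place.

1.0 mg/L

f = (1/2)^(τ/t½) = (1/2)^(9/3) ≈ 0.1250.
C₀ = D/Vd = 84/12 ≈ 7.000 mg/L.
Before the 3rd dose, 2 doses have been given. Superposition: Cmin = C₀·(f + f²).
≈ 7.000 × (0.1250 + 0.0156) ≈ 7.000 × 0.1406 ≈ 0.984 mg/L.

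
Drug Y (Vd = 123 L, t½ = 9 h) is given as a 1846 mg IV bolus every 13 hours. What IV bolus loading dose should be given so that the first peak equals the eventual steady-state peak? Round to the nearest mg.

f = (1/2)^(13/9) ≈ 0.367434; accumulation ratio R = 1/(1−f) ≈ 1.58086.
Loading dose to hit Cmax,ss on first dose: D_load = D_maint·R ≈ 1846 × 1.58086 ≈ 2918.27 mg.

2918 mg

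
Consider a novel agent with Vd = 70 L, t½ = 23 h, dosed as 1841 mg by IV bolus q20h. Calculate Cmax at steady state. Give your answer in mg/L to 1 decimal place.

58.1 mg/L

k = ln2/t½ = ln2/23 ≈ 0.030137 h⁻¹; fraction remaining f = e^(−kτ) = e^(−0.030137×20) ≈ 0.5473.
Accumulation ratio R = 1/(1 − f) ≈ 1/0.4527 ≈ 2.2090.
Each bolus raises the concentration by D/Vd = 1841/70 ≈ 26.300 mg/L.
Steady-state peak Cmax,ss = C₀·R ≈ 26.300 × 2.2090 ≈ 58.097 mg/L.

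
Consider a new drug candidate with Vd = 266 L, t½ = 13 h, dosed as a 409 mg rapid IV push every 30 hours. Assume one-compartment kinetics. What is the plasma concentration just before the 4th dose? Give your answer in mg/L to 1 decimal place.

0.4 mg/L

f = (1/2)^(τ/t½) = (1/2)^(30/13) ≈ 0.2020.
C₀ = D/Vd = 409/266 ≈ 1.538 mg/L.
Before the 4th dose, 3 doses have been given. Superposition: Cmin = C₀·(f + f² + … + f^3).
≈ 1.538 × (0.2020 + 0.0408 + 0.0082) ≈ 1.538 × 0.2510 ≈ 0.386 mg/L.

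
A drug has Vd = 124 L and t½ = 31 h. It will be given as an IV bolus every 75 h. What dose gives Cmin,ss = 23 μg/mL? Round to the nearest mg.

τ/t½ = 75/31 ≈ 2.4194, so f = (1/2)^(75/31) ≈ 0.186940.
Cmin,ss = (D/Vd)·f/(1−f), so D = Cmin,ss·Vd·(1−f)/f.
D = 23 × 124 × (1−f)/f ≈ 23 × 124 × 4.34931 ≈ 12404.23 mg.

12404 mg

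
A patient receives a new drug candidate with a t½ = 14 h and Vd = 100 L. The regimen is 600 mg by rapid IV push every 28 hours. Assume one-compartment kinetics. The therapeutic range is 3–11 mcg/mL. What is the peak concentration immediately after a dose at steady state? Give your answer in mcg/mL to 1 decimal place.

8.0 mcg/mL

τ = 28 h = 2 half-lives, so f = (1/2)^2 = 0.25.
At steady state, R = 1/(1 − 0.25) = 4/3.
Single-dose peak C₀ = D/Vd = 600/100 = 6 mcg/mL.
Steady-state peak Cmax,ss = C₀·R = 6 × 4/3 ≈ 8.000 mcg/mL.
Peak 8.0 mcg/mL vs MTC 11 mcg/mL: below toxic threshold.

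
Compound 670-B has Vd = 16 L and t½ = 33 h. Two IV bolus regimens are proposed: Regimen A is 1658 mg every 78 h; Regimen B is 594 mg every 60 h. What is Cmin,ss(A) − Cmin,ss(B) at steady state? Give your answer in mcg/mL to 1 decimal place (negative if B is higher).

10.3 mcg/mL

Regimen A: f = (1/2)^(78/33) ≈ 0.1943; Cmin,ss = (1658/16)·f/(1−f) ≈ 24.990 mcg/mL.
Regimen B: f = (1/2)^(60/33) ≈ 0.2836; Cmin,ss = (594/16)·f/(1−f) ≈ 14.697 mcg/mL.
Difference ≈ 24.990 − 14.697 ≈ 10.293 mcg/mL.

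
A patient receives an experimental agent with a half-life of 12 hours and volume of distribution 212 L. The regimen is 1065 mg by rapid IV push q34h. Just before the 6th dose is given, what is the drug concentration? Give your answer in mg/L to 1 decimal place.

0.8 mg/L

f = (1/2)^(τ/t½) = (1/2)^(34/12) ≈ 0.1403.
C₀ = D/Vd = 1065/212 ≈ 5.024 mg/L.
Before the 6th dose, 5 doses have been given. Superposition: Cmin = C₀·(f + f² + … + f^5).
≈ 5.024 × (0.1403 + 0.0197 + 0.0028 + 0.0004 + 0.0001) ≈ 5.024 × 0.1633 ≈ 0.820 mg/L.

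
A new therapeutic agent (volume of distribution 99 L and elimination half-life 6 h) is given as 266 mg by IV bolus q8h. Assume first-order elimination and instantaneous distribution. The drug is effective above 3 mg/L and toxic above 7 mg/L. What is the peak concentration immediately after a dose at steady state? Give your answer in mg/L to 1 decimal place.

Over one 8-h interval, 8/6 ≈ 1.3333 half-lives elapse, leaving f ≈ 0.3969 of each dose.
Accumulation ratio R = 1/(1 − f) ≈ 1/0.6031 ≈ 1.6581.
Each bolus raises the concentration by D/Vd = 266/99 ≈ 2.687 mg/L.
Cmax,ss = C₀/(1 − f) ≈ 2.687/0.6031 ≈ 4.455 mg/L.
Peak 4.5 mg/L vs MTC 7 mg/L: below toxic threshold.

4.5 mg/L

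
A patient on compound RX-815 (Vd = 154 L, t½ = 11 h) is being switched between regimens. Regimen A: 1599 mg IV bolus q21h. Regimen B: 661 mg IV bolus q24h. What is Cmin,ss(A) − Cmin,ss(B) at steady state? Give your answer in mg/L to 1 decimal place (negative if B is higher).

2.6 mg/L

Regimen A: f = (1/2)^(21/11) ≈ 0.2663; Cmin,ss = (1599/154)·f/(1−f) ≈ 3.769 mg/L.
Regimen B: f = (1/2)^(24/11) ≈ 0.2204; Cmin,ss = (661/154)·f/(1−f) ≈ 1.213 mg/L.
Difference ≈ 3.769 − 1.213 ≈ 2.556 mg/L.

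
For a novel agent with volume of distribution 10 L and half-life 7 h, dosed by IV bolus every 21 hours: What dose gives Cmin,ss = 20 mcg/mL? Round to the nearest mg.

1400 mg

τ/t½ = 21/7 ≈ 3, so f = (1/2)^(21/7) ≈ 0.125000.
Cmin,ss = (D/Vd)·f/(1−f), so D = Cmin,ss·Vd·(1−f)/f.
D = 20 × 10 × (1−f)/f ≈ 20 × 10 × 7.00000 ≈ 1400.00 mg.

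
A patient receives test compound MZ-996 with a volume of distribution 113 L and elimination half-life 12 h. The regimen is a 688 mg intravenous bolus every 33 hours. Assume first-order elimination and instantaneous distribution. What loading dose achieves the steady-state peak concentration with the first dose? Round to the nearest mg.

808 mg

f = (1/2)^(33/12) ≈ 0.148651; accumulation ratio R = 1/(1−f) ≈ 1.17461.
Loading dose to hit Cmax,ss on first dose: D_load = D_maint·R ≈ 688 × 1.17461 ≈ 808.13 mg.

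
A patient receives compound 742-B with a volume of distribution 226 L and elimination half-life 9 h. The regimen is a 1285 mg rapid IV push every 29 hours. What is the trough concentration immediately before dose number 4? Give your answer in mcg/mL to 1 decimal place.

0.7 mcg/mL

f = (1/2)^(τ/t½) = (1/2)^(29/9) ≈ 0.1072.
C₀ = D/Vd = 1285/226 ≈ 5.686 mcg/mL.
Before the 4th dose, 3 doses have been given. Superposition: Cmin = C₀·(f + f² + … + f^3).
≈ 5.686 × (0.1072 + 0.0115 + 0.0012) ≈ 5.686 × 0.1199 ≈ 0.682 mcg/mL.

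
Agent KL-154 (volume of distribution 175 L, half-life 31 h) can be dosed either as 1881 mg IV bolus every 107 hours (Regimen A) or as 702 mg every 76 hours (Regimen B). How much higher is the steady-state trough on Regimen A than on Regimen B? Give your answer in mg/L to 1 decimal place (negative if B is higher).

Regimen A: f = (1/2)^(107/31) ≈ 0.0914; Cmin,ss = (1881/175)·f/(1−f) ≈ 1.081 mg/L.
Regimen B: f = (1/2)^(76/31) ≈ 0.1828; Cmin,ss = (702/175)·f/(1−f) ≈ 0.897 mg/L.
Difference ≈ 1.081 − 0.897 ≈ 0.184 mg/L.

0.2 mg/L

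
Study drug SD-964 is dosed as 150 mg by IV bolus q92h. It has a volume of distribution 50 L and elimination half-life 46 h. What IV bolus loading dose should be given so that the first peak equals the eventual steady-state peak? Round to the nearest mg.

200 mg

f = (1/2)^(92/46) ≈ 0.250000; accumulation ratio R = 1/(1−f) ≈ 1.33333.
Loading dose to hit Cmax,ss on first dose: D_load = D_maint·R ≈ 150 × 1.33333 ≈ 200.00 mg.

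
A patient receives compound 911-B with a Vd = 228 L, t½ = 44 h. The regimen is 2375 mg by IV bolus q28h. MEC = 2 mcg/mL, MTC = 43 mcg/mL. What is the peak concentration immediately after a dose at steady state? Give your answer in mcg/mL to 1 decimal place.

29.2 mcg/mL

k = ln2/t½ = ln2/44 ≈ 0.015753 h⁻¹; fraction remaining f = e^(−kτ) = e^(−0.015753×28) ≈ 0.6433.
Accumulation ratio R = 1/(1 − f) ≈ 1/0.3567 ≈ 2.8035.
Each bolus raises the concentration by D/Vd = 2375/228 ≈ 10.417 mcg/mL.
Steady-state peak Cmax,ss = C₀·R ≈ 10.417 × 2.8035 ≈ 29.204 mcg/mL.
Peak 29.2 mcg/mL vs MTC 43 mcg/mL: below toxic threshold.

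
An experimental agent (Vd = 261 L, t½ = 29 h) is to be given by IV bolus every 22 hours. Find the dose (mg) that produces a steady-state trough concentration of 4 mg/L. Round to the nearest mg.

τ/t½ = 22/29 ≈ 0.75862, so f = (1/2)^(22/29) ≈ 0.591061.
Cmin,ss = (D/Vd)·f/(1−f), so D = Cmin,ss·Vd·(1−f)/f.
D = 4 × 261 × (1−f)/f ≈ 4 × 261 × 0.69187 ≈ 722.31 mg.

722 mg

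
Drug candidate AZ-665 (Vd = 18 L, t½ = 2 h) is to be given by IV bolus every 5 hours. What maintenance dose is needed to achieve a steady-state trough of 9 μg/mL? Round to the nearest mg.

τ/t½ = 5/2 ≈ 2.5, so f = (1/2)^(5/2) ≈ 0.176777.
Cmin,ss = (D/Vd)·f/(1−f), so D = Cmin,ss·Vd·(1−f)/f.
D = 9 × 18 × (1−f)/f ≈ 9 × 18 × 4.65684 ≈ 754.41 mg.

754 mg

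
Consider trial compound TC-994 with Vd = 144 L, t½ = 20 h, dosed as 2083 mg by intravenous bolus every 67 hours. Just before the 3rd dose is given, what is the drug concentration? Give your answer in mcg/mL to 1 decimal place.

1.6 mcg/mL

f = (1/2)^(τ/t½) = (1/2)^(67/20) ≈ 0.0981.
C₀ = D/Vd = 2083/144 ≈ 14.465 mcg/mL.
Before the 3rd dose, 2 doses have been given. Superposition: Cmin = C₀·(f + f²).
≈ 14.465 × (0.0981 + 0.0096) ≈ 14.465 × 0.1077 ≈ 1.558 mcg/mL.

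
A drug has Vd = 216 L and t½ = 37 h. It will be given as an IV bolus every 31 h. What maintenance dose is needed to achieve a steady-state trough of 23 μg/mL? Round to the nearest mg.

3912 mg

τ/t½ = 31/37 ≈ 0.83784, so f = (1/2)^(31/37) ≈ 0.559481.
Cmin,ss = (D/Vd)·f/(1−f), so D = Cmin,ss·Vd·(1−f)/f.
D = 23 × 216 × (1−f)/f ≈ 23 × 216 × 0.78737 ≈ 3911.65 mg.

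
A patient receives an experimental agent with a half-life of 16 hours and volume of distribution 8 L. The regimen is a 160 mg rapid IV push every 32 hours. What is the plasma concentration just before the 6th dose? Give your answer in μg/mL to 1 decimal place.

6.7 μg/mL

f = (1/2)^(τ/t½) = (1/2)^(32/16) ≈ 0.2500.
C₀ = D/Vd = 160/8 ≈ 20.000 μg/mL.
Before the 6th dose, 5 doses have been given. Superposition: Cmin = C₀·(f + f² + … + f^5).
≈ 20.000 × (0.2500 + 0.0625 + 0.0156 + 0.0039 + 0.0010) ≈ 20.000 × 0.3330 ≈ 6.660 μg/mL.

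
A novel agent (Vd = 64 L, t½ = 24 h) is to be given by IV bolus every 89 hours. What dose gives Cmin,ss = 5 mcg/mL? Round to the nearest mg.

3863 mg

τ/t½ = 89/24 ≈ 3.7083, so f = (1/2)^(89/24) ≈ 0.076503.
Cmin,ss = (D/Vd)·f/(1−f), so D = Cmin,ss·Vd·(1−f)/f.
D = 5 × 64 × (1−f)/f ≈ 5 × 64 × 12.07138 ≈ 3862.84 mg.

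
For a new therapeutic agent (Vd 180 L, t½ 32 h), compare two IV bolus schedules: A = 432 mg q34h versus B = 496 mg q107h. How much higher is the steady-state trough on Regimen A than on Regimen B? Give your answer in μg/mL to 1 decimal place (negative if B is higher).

Regimen A: f = (1/2)^(34/32) ≈ 0.4788; Cmin,ss = (432/180)·f/(1−f) ≈ 2.205 μg/mL.
Regimen B: f = (1/2)^(107/32) ≈ 0.0985; Cmin,ss = (496/180)·f/(1−f) ≈ 0.301 μg/mL.
Difference ≈ 2.205 − 0.301 ≈ 1.904 μg/mL.

1.9 μg/mL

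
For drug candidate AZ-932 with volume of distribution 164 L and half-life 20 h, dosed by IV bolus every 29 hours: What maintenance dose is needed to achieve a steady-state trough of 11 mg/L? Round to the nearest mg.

τ/t½ = 29/20 ≈ 1.45, so f = (1/2)^(29/20) ≈ 0.366021.
Cmin,ss = (D/Vd)·f/(1−f), so D = Cmin,ss·Vd·(1−f)/f.
D = 11 × 164 × (1−f)/f ≈ 11 × 164 × 1.73208 ≈ 3124.67 mg.

3125 mg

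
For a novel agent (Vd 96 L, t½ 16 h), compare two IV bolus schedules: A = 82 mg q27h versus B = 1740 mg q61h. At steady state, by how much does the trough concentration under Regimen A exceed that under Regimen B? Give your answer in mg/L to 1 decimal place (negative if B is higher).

Regimen A: f = (1/2)^(27/16) ≈ 0.3105; Cmin,ss = (82/96)·f/(1−f) ≈ 0.385 mg/L.
Regimen B: f = (1/2)^(61/16) ≈ 0.0712; Cmin,ss = (1740/96)·f/(1−f) ≈ 1.389 mg/L.
Difference ≈ 0.385 − 1.389 ≈ -1.004 mg/L.

-1.0 mg/L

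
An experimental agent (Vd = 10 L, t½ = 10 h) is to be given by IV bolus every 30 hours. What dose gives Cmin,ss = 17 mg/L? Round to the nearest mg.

1190 mg

τ/t½ = 30/10 ≈ 3, so f = (1/2)^(30/10) ≈ 0.125000.
Cmin,ss = (D/Vd)·f/(1−f), so D = Cmin,ss·Vd·(1−f)/f.
D = 17 × 10 × (1−f)/f ≈ 17 × 10 × 7.00000 ≈ 1190.00 mg.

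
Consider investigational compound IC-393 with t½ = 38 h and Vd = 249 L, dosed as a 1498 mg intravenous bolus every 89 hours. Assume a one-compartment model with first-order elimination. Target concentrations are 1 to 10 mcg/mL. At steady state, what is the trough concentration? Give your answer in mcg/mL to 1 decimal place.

1.5 mcg/mL

τ/t½ = 89/38 ≈ 2.3421, so fraction remaining f = (1/2)^(89/38) ≈ 0.1972.
At steady state, accumulation factor R = 1/(1 − e^(−kτ)) ≈ 1.2456.
Each bolus raises the concentration by D/Vd = 1498/249 ≈ 6.016 mcg/mL.
Steady-state peak Cmax,ss = C₀·R ≈ 6.016 × 1.2456 ≈ 7.494 mcg/mL.
Steady-state trough Cmin,ss = Cmax,ss·f ≈ 7.494 × 0.1972 ≈ 1.478 mcg/mL.
Trough 1.5 mcg/mL vs MEC 1 mcg/mL: adequate.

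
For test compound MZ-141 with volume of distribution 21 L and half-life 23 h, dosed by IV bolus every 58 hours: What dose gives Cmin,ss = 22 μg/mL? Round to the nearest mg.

τ/t½ = 58/23 ≈ 2.5217, so f = (1/2)^(58/23) ≈ 0.174133.
Cmin,ss = (D/Vd)·f/(1−f), so D = Cmin,ss·Vd·(1−f)/f.
D = 22 × 21 × (1−f)/f ≈ 22 × 21 × 4.74274 ≈ 2191.15 mg.

2191 mg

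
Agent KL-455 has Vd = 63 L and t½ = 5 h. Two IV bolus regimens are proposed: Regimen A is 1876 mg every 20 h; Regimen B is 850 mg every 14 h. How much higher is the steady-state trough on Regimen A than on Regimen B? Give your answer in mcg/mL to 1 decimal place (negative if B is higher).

-0.3 mcg/mL

Regimen A: f = (1/2)^(20/5) ≈ 0.0625; Cmin,ss = (1876/63)·f/(1−f) ≈ 1.985 mcg/mL.
Regimen B: f = (1/2)^(14/5) ≈ 0.1436; Cmin,ss = (850/63)·f/(1−f) ≈ 2.262 mcg/mL.
Difference ≈ 1.985 − 2.262 ≈ -0.277 mcg/mL.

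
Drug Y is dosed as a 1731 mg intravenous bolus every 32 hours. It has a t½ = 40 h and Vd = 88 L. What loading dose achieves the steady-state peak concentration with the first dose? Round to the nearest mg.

4067 mg

f = (1/2)^(32/40) ≈ 0.574349; accumulation ratio R = 1/(1−f) ≈ 2.34934.
Loading dose to hit Cmax,ss on first dose: D_load = D_maint·R ≈ 1731 × 2.34934 ≈ 4066.71 mg.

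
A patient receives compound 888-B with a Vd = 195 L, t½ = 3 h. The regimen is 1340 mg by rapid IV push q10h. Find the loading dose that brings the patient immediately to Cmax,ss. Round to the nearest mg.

f = (1/2)^(10/3) ≈ 0.099213; accumulation ratio R = 1/(1−f) ≈ 1.11014.
Loading dose to hit Cmax,ss on first dose: D_load = D_maint·R ≈ 1340 × 1.11014 ≈ 1487.59 mg.

1488 mg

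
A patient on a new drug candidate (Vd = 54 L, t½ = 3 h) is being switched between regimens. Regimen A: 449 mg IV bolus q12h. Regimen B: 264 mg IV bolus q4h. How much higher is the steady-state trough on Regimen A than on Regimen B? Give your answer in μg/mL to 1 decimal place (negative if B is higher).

-2.7 μg/mL

Regimen A: f = (1/2)^(12/3) ≈ 0.0625; Cmin,ss = (449/54)·f/(1−f) ≈ 0.554 μg/mL.
Regimen B: f = (1/2)^(4/3) ≈ 0.3969; Cmin,ss = (264/54)·f/(1−f) ≈ 3.217 μg/mL.
Difference ≈ 0.554 − 3.217 ≈ -2.663 μg/mL.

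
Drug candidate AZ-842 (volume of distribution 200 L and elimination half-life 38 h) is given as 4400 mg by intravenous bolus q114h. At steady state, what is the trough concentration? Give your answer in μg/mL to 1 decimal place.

3.1 μg/mL

The dosing interval is 3 half-lives, so f = 2^(−3) = 0.125.
Accumulation ratio R = 1/(1 − f) = 1/0.875 = 8/7.
Single-dose peak C₀ = D/Vd = 4400/200 = 22 μg/mL.
Steady-state peak Cmax,ss = C₀·R = 22 × 8/7 ≈ 25.143 μg/mL.
Steady-state trough Cmin,ss = Cmax,ss·f ≈ 25.143 × 0.125 ≈ 3.143 μg/mL.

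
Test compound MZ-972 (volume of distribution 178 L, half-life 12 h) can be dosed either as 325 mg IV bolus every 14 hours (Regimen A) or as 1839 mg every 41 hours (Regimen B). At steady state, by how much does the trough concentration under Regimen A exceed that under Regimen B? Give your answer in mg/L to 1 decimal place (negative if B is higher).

0.4 mg/L

Regimen A: f = (1/2)^(14/12) ≈ 0.4454; Cmin,ss = (325/178)·f/(1−f) ≈ 1.466 mg/L.
Regimen B: f = (1/2)^(41/12) ≈ 0.0936; Cmin,ss = (1839/178)·f/(1−f) ≈ 1.067 mg/L.
Difference ≈ 1.466 − 1.067 ≈ 0.399 mg/L.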